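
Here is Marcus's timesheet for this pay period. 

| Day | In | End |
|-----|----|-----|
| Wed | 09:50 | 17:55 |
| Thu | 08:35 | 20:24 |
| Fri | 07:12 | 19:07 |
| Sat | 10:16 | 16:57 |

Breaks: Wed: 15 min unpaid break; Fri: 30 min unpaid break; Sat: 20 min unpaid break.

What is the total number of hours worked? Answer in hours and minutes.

Wed: 09:50–17:55 = 8 h 5 min; less 15 min break → 7 h 50 min
Thu: 08:35–20:24 = 11 h 49 min
Fri: 07:12–19:07 = 11 h 55 min; less 30 min break → 11 h 25 min
Sat: 10:16–16:57 = 6 h 41 min; less 20 min break → 6 h 21 min
Total: 7 h 50 min + 11 h 49 min + 11 h 25 min + 6 h 21 min = 37 h 25 min.

37 h 25 min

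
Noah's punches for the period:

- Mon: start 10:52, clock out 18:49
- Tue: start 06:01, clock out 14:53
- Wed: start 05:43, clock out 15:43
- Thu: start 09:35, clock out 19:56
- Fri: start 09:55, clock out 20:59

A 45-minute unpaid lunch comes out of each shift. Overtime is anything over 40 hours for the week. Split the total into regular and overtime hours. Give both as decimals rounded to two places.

Regular 40.00 hours, overtime 4.48 hours

Mon: 10:52–18:49 = 7 h 57 min; less 45 min break → 7 h 12 min
Tue: 06:01–14:53 = 8 h 52 min; less 45 min break → 8 h 7 min
Wed: 05:43–15:43 = 10 h 0 min; less 45 min break → 9 h 15 min
Thu: 09:35–19:56 = 10 h 21 min; less 45 min break → 9 h 36 min
Fri: 09:55–20:59 = 11 h 4 min; less 45 min break → 10 h 19 min
Total worked: 44 h 29 min = 44.48 h.
Threshold 40 h → overtime 4 h 29 min, regular 40 h 0 min.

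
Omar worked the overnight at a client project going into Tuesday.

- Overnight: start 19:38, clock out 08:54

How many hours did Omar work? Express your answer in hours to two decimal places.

13.27 hours

Overnight: 19:38 → midnight = 4 h 22 min; midnight → 08:54 = 8 h 54 min; span 13 h 16 min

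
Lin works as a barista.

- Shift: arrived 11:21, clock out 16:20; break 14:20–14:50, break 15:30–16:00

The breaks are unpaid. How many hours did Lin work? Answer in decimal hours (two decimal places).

Shift: 11:21–16:20 = 4 h 59 min; less 60 min break → 3 h 59 min

3.98 hours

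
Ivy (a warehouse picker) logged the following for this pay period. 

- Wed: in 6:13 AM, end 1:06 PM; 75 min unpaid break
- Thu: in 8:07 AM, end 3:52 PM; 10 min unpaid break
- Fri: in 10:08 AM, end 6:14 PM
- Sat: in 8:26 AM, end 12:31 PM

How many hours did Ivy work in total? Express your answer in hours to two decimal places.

Wed: 6:13 AM–1:06 PM = 6 h 53 min; less 75 min break → 5 h 38 min
Thu: 8:07 AM–3:52 PM = 7 h 45 min; less 10 min break → 7 h 35 min
Fri: 10:08 AM–6:14 PM = 8 h 6 min
Sat: 8:26 AM–12:31 PM = 4 h 5 min
Total: 5 h 38 min + 7 h 35 min + 8 h 6 min + 4 h 5 min = 25 h 24 min.

25.40 hours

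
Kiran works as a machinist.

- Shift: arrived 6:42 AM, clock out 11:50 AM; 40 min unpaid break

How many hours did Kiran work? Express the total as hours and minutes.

4 h 28 min

Shift: 6:42 AM–11:50 AM = 5 h 8 min; less 40 min break → 4 h 28 min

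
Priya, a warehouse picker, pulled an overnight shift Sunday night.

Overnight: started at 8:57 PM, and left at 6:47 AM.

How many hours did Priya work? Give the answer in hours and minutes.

9 h 50 min

Overnight: 8:57 PM → midnight = 3 h 3 min; midnight → 6:47 AM = 6 h 47 min; span 9 h 50 min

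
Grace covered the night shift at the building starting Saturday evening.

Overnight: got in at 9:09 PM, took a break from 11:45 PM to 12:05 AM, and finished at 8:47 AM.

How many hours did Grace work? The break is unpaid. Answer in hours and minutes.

Overnight: 9:09 PM → midnight = 2 h 51 min; midnight → 8:47 AM = 8 h 47 min; span 11 h 38 min; less 20 min break → 11 h 18 min

11 h 18 min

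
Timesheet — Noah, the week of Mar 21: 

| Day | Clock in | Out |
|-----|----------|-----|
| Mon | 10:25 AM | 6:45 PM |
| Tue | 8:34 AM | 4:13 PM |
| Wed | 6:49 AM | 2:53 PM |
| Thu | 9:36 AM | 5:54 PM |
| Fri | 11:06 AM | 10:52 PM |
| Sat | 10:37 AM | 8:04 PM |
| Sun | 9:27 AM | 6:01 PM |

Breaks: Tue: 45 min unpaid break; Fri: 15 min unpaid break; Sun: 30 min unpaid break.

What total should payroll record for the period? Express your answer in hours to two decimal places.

Mon: 10:25 AM–6:45 PM = 8 h 20 min
Tue: 8:34 AM–4:13 PM = 7 h 39 min; less 45 min break → 6 h 54 min
Wed: 6:49 AM–2:53 PM = 8 h 4 min
Thu: 9:36 AM–5:54 PM = 8 h 18 min
Fri: 11:06 AM–10:52 PM = 11 h 46 min; less 15 min break → 11 h 31 min
Sat: 10:37 AM–8:04 PM = 9 h 27 min
Sun: 9:27 AM–6:01 PM = 8 h 34 min; less 30 min break → 8 h 4 min
Total: 8 h 20 min + 6 h 54 min + 8 h 4 min + 8 h 18 min + 11 h 31 min + 9 h 27 min + 8 h 4 min = 60 h 38 min.

60.63 hours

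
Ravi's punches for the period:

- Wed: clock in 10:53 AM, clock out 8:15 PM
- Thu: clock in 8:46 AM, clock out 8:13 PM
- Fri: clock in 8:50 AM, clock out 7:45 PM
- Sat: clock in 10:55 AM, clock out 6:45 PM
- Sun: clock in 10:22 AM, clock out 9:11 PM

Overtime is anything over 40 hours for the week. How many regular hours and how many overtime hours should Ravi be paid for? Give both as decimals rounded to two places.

Regular 40.00 hours, overtime 10.38 hours

Wed: 10:53 AM–8:15 PM = 9 h 22 min
Thu: 8:46 AM–8:13 PM = 11 h 27 min
Fri: 8:50 AM–7:45 PM = 10 h 55 min
Sat: 10:55 AM–6:45 PM = 7 h 50 min
Sun: 10:22 AM–9:11 PM = 10 h 49 min
Total worked: 50 h 23 min = 50.38 h.
Threshold 40 h → overtime 10 h 23 min, regular 40 h 0 min.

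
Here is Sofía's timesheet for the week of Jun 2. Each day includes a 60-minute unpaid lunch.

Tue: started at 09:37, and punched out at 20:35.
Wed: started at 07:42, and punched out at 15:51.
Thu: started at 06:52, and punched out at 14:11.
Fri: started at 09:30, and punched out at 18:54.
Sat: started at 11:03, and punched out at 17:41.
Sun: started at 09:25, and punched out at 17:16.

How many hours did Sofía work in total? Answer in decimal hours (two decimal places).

44.32 hours

Tue: 09:37–20:35 = 10 h 58 min; less 60 min break → 9 h 58 min
Wed: 07:42–15:51 = 8 h 9 min; less 60 min break → 7 h 9 min
Thu: 06:52–14:11 = 7 h 19 min; less 60 min break → 6 h 19 min
Fri: 09:30–18:54 = 9 h 24 min; less 60 min break → 8 h 24 min
Sat: 11:03–17:41 = 6 h 38 min; less 60 min break → 5 h 38 min
Sun: 09:25–17:16 = 7 h 51 min; less 60 min break → 6 h 51 min
Total: 9 h 58 min + 7 h 9 min + 6 h 19 min + 8 h 24 min + 5 h 38 min + 6 h 51 min = 44 h 19 min.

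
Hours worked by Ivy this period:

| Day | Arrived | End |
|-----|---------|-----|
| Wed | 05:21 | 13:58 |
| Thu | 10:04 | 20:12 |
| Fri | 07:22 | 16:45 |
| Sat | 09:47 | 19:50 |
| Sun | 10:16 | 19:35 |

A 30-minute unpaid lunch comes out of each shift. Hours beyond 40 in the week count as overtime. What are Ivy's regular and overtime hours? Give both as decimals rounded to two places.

Wed: 05:21–13:58 = 8 h 37 min; less 30 min break → 8 h 7 min
Thu: 10:04–20:12 = 10 h 8 min; less 30 min break → 9 h 38 min
Fri: 07:22–16:45 = 9 h 23 min; less 30 min break → 8 h 53 min
Sat: 09:47–19:50 = 10 h 3 min; less 30 min break → 9 h 33 min
Sun: 10:16–19:35 = 9 h 19 min; less 30 min break → 8 h 49 min
Total worked: 45 h 0 min = 45.00 h.
Threshold 40 h → overtime 5 h 0 min, regular 40 h 0 min.

Regular 40.00 hours, overtime 5.00 hours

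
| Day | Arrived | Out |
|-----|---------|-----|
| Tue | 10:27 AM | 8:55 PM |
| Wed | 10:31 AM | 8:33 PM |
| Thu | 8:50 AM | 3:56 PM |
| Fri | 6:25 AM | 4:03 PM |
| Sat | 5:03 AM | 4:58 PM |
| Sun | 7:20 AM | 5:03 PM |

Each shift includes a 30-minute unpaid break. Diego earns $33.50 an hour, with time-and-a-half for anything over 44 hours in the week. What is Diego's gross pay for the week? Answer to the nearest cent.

Tue: 10:27 AM–8:55 PM = 10 h 28 min; less 30 min break → 9 h 58 min
Wed: 10:31 AM–8:33 PM = 10 h 2 min; less 30 min break → 9 h 32 min
Thu: 8:50 AM–3:56 PM = 7 h 6 min; less 30 min break → 6 h 36 min
Fri: 6:25 AM–4:03 PM = 9 h 38 min; less 30 min break → 9 h 8 min
Sat: 5:03 AM–4:58 PM = 11 h 55 min; less 30 min break → 11 h 25 min
Sun: 7:20 AM–5:03 PM = 9 h 43 min; less 30 min break → 9 h 13 min
Total worked: 55 h 52 min = 3352 min.
Regular 44 h 0 min = 2640 min at $33.50/h; overtime 11 h 52 min = 712 min at $50.25/h.
Pay = (2640 × $33.50 + 712 × $50.25) ÷ 60 = $2070.30.

$2070.30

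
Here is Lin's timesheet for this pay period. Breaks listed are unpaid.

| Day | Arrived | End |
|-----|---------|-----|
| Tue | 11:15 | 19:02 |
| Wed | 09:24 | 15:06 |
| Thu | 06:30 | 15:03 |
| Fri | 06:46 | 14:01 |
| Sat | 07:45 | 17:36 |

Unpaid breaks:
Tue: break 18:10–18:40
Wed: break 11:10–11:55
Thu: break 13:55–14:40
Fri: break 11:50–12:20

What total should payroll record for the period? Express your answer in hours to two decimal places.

Tue: 11:15–19:02 = 7 h 47 min; less 30 min break → 7 h 17 min
Wed: 09:24–15:06 = 5 h 42 min; less 45 min break → 4 h 57 min
Thu: 06:30–15:03 = 8 h 33 min; less 45 min break → 7 h 48 min
Fri: 06:46–14:01 = 7 h 15 min; less 30 min break → 6 h 45 min
Sat: 07:45–17:36 = 9 h 51 min
Total: 7 h 17 min + 4 h 57 min + 7 h 48 min + 6 h 45 min + 9 h 51 min = 36 h 38 min.

36.63 hours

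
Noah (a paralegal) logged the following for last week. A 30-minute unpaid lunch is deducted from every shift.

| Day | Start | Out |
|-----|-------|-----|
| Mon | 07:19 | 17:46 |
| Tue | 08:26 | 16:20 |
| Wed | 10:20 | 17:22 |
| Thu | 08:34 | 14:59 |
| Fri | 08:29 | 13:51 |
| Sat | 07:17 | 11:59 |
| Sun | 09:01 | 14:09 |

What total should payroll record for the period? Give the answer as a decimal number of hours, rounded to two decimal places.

Mon: 07:19–17:46 = 10 h 27 min; less 30 min break → 9 h 57 min
Tue: 08:26–16:20 = 7 h 54 min; less 30 min break → 7 h 24 min
Wed: 10:20–17:22 = 7 h 2 min; less 30 min break → 6 h 32 min
Thu: 08:34–14:59 = 6 h 25 min; less 30 min break → 5 h 55 min
Fri: 08:29–13:51 = 5 h 22 min; less 30 min break → 4 h 52 min
Sat: 07:17–11:59 = 4 h 42 min; less 30 min break → 4 h 12 min
Sun: 09:01–14:09 = 5 h 8 min; less 30 min break → 4 h 38 min
Total: 9 h 57 min + 7 h 24 min + 6 h 32 min + 5 h 55 min + 4 h 52 min + 4 h 12 min + 4 h 38 min = 43 h 30 min.

43.50 hours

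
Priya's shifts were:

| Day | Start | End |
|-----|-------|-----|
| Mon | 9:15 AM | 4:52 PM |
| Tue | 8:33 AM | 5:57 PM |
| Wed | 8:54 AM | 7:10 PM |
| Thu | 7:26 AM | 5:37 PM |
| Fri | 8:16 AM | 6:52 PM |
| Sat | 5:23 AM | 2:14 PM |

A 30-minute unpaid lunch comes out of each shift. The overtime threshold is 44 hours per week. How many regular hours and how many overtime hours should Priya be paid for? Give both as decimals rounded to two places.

Mon: 9:15 AM–4:52 PM = 7 h 37 min; less 30 min break → 7 h 7 min
Tue: 8:33 AM–5:57 PM = 9 h 24 min; less 30 min break → 8 h 54 min
Wed: 8:54 AM–7:10 PM = 10 h 16 min; less 30 min break → 9 h 46 min
Thu: 7:26 AM–5:37 PM = 10 h 11 min; less 30 min break → 9 h 41 min
Fri: 8:16 AM–6:52 PM = 10 h 36 min; less 30 min break → 10 h 6 min
Sat: 5:23 AM–2:14 PM = 8 h 51 min; less 30 min break → 8 h 21 min
Total worked: 53 h 55 min = 53.92 h.
Threshold 44 h → overtime 9 h 55 min, regular 44 h 0 min.

Regular 44.00 hours, overtime 9.92 hours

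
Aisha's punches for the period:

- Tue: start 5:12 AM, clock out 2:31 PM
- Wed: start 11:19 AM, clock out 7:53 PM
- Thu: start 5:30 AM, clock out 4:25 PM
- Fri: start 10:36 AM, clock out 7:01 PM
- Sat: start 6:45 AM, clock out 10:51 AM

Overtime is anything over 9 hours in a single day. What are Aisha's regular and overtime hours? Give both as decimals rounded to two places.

Regular 39.08 hours, overtime 2.23 hours

Tue: 5:12 AM–2:31 PM = 9 h 19 min
Wed: 11:19 AM–7:53 PM = 8 h 34 min
Thu: 5:30 AM–4:25 PM = 10 h 55 min
Fri: 10:36 AM–7:01 PM = 8 h 25 min
Sat: 6:45 AM–10:51 AM = 4 h 6 min
Tue reg 9 h 0 min / OT 0 h 19 min; Wed reg 8 h 34 min / OT 0 h 0 min; Thu reg 9 h 0 min / OT 1 h 55 min; Fri reg 8 h 25 min / OT 0 h 0 min; Sat reg 4 h 6 min / OT 0 h 0 min.
Totals: regular 39 h 5 min, overtime 2 h 14 min.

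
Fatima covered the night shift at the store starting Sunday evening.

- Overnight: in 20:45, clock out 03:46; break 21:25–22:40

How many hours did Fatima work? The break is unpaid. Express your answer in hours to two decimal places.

5.77 hours

Overnight: 20:45 → midnight = 3 h 15 min; midnight → 03:46 = 3 h 46 min; span 7 h 1 min; less 75 min break → 5 h 46 min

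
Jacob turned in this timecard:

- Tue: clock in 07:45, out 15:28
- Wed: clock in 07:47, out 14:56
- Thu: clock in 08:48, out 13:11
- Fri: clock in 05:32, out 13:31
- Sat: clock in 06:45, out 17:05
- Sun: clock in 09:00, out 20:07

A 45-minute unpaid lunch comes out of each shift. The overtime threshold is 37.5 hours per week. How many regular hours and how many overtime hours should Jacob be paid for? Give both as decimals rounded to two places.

Regular 37.50 hours, overtime 6.68 hours

Tue: 07:45–15:28 = 7 h 43 min; less 45 min break → 6 h 58 min
Wed: 07:47–14:56 = 7 h 9 min; less 45 min break → 6 h 24 min
Thu: 08:48–13:11 = 4 h 23 min; less 45 min break → 3 h 38 min
Fri: 05:32–13:31 = 7 h 59 min; less 45 min break → 7 h 14 min
Sat: 06:45–17:05 = 10 h 20 min; less 45 min break → 9 h 35 min
Sun: 09:00–20:07 = 11 h 7 min; less 45 min break → 10 h 22 min
Total worked: 44 h 11 min = 44.18 h.
Threshold 37.5 h → overtime 6 h 41 min, regular 37 h 30 min.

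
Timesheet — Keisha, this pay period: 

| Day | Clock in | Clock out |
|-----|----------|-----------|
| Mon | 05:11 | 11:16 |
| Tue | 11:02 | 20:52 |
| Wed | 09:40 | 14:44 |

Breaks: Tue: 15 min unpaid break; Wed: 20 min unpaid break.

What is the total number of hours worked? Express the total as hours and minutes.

Mon: 05:11–11:16 = 6 h 5 min
Tue: 11:02–20:52 = 9 h 50 min; less 15 min break → 9 h 35 min
Wed: 09:40–14:44 = 5 h 4 min; less 20 min break → 4 h 44 min
Total: 6 h 5 min + 9 h 35 min + 4 h 44 min = 20 h 24 min.

20 h 24 min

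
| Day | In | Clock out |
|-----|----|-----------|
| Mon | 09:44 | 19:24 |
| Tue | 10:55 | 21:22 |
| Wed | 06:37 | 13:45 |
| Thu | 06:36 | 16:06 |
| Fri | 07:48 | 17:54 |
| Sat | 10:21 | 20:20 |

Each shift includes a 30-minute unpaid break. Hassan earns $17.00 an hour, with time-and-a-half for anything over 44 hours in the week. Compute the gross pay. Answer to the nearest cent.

$998.75

Mon: 09:44–19:24 = 9 h 40 min; less 30 min break → 9 h 10 min
Tue: 10:55–21:22 = 10 h 27 min; less 30 min break → 9 h 57 min
Wed: 06:37–13:45 = 7 h 8 min; less 30 min break → 6 h 38 min
Thu: 06:36–16:06 = 9 h 30 min; less 30 min break → 9 h 0 min
Fri: 07:48–17:54 = 10 h 6 min; less 30 min break → 9 h 36 min
Sat: 10:21–20:20 = 9 h 59 min; less 30 min break → 9 h 29 min
Total worked: 53 h 50 min = 3230 min.
Regular 44 h 0 min = 2640 min at $17.00/h; overtime 9 h 50 min = 590 min at $25.50/h.
Pay = (2640 × $17.00 + 590 × $25.50) ÷ 60 = $998.75.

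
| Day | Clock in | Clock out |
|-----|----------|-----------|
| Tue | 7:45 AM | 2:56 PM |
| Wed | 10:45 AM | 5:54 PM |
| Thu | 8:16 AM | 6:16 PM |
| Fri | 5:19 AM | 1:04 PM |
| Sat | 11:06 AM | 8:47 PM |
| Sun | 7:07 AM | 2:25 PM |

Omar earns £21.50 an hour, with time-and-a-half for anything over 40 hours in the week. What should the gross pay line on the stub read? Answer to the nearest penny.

£1152.40

Tue: 7:45 AM–2:56 PM = 7 h 11 min
Wed: 10:45 AM–5:54 PM = 7 h 9 min
Thu: 8:16 AM–6:16 PM = 10 h 0 min
Fri: 5:19 AM–1:04 PM = 7 h 45 min
Sat: 11:06 AM–8:47 PM = 9 h 41 min
Sun: 7:07 AM–2:25 PM = 7 h 18 min
Total worked: 49 h 4 min = 2944 min.
Regular 40 h 0 min = 2400 min at £21.50/h; overtime 9 h 4 min = 544 min at £32.25/h.
Pay = (2400 × £21.50 + 544 × £32.25) ÷ 60 = £1152.40.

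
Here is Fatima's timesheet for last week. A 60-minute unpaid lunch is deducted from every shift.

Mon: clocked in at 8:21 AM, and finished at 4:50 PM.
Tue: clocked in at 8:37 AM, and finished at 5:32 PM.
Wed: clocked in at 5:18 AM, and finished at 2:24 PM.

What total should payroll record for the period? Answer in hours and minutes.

Mon: 8:21 AM–4:50 PM = 8 h 29 min; less 60 min break → 7 h 29 min
Tue: 8:37 AM–5:32 PM = 8 h 55 min; less 60 min break → 7 h 55 min
Wed: 5:18 AM–2:24 PM = 9 h 6 min; less 60 min break → 8 h 6 min
Total: 7 h 29 min + 7 h 55 min + 8 h 6 min = 23 h 30 min.

23 h 30 min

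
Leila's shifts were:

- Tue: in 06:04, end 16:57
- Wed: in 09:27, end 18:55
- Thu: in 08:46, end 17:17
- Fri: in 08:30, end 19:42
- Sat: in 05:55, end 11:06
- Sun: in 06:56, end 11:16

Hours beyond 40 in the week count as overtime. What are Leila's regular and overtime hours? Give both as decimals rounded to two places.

Regular 40.00 hours, overtime 9.58 hours

Tue: 06:04–16:57 = 10 h 53 min
Wed: 09:27–18:55 = 9 h 28 min
Thu: 08:46–17:17 = 8 h 31 min
Fri: 08:30–19:42 = 11 h 12 min
Sat: 05:55–11:06 = 5 h 11 min
Sun: 06:56–11:16 = 4 h 20 min
Total worked: 49 h 35 min = 49.58 h.
Threshold 40 h → overtime 9 h 35 min, regular 40 h 0 min.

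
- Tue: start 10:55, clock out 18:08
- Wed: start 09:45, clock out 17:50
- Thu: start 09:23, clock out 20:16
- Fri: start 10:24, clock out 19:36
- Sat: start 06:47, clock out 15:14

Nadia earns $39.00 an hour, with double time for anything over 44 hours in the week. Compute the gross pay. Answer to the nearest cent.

$1709.50

Tue: 10:55–18:08 = 7 h 13 min
Wed: 09:45–17:50 = 8 h 5 min
Thu: 09:23–20:16 = 10 h 53 min
Fri: 10:24–19:36 = 9 h 12 min
Sat: 06:47–15:14 = 8 h 27 min
Total worked: 43 h 50 min = 2630 min.
Regular 43 h 50 min = 2630 min at $39.00/h; overtime 0 h 0 min = 0 min at $78.00/h.
Pay = (2630 × $39.00 + 0 × $78.00) ÷ 60 = $1709.50.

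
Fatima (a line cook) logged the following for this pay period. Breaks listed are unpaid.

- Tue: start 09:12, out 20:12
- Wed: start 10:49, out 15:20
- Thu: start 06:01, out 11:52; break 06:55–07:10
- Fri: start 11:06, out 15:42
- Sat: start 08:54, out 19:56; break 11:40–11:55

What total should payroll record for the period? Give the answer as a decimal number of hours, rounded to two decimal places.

Tue: 09:12–20:12 = 11 h 0 min
Wed: 10:49–15:20 = 4 h 31 min
Thu: 06:01–11:52 = 5 h 51 min; less 15 min break → 5 h 36 min
Fri: 11:06–15:42 = 4 h 36 min
Sat: 08:54–19:56 = 11 h 2 min; less 15 min break → 10 h 47 min
Total: 11 h 0 min + 4 h 31 min + 5 h 36 min + 4 h 36 min + 10 h 47 min = 36 h 30 min.

36.50 hours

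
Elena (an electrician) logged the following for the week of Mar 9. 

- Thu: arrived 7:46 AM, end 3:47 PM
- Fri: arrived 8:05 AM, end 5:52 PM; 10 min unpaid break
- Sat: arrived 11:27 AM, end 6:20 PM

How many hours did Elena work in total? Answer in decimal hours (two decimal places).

24.52 hours

Thu: 7:46 AM–3:47 PM = 8 h 1 min
Fri: 8:05 AM–5:52 PM = 9 h 47 min; less 10 min break → 9 h 37 min
Sat: 11:27 AM–6:20 PM = 6 h 53 min
Total: 8 h 1 min + 9 h 37 min + 6 h 53 min = 24 h 31 min.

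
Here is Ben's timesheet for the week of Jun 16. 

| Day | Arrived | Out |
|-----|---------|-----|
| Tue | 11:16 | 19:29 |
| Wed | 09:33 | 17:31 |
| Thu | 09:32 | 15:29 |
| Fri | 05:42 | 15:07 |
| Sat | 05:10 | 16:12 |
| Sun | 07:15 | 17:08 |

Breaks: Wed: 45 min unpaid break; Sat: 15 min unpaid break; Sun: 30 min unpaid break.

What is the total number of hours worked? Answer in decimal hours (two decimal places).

Tue: 11:16–19:29 = 8 h 13 min
Wed: 09:33–17:31 = 7 h 58 min; less 45 min break → 7 h 13 min
Thu: 09:32–15:29 = 5 h 57 min
Fri: 05:42–15:07 = 9 h 25 min
Sat: 05:10–16:12 = 11 h 2 min; less 15 min break → 10 h 47 min
Sun: 07:15–17:08 = 9 h 53 min; less 30 min break → 9 h 23 min
Total: 8 h 13 min + 7 h 13 min + 5 h 57 min + 9 h 25 min + 10 h 47 min + 9 h 23 min = 50 h 58 min.

50.97 hours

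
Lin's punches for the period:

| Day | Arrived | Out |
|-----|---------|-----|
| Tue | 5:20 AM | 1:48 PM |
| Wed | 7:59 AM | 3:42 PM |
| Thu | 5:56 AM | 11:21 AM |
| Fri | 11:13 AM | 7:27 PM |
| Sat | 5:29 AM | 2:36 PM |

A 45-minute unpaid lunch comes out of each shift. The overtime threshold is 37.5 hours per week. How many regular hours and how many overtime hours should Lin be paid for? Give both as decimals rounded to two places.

Regular 35.20 hours, overtime 0.00 hours

Tue: 5:20 AM–1:48 PM = 8 h 28 min; less 45 min break → 7 h 43 min
Wed: 7:59 AM–3:42 PM = 7 h 43 min; less 45 min break → 6 h 58 min
Thu: 5:56 AM–11:21 AM = 5 h 25 min; less 45 min break → 4 h 40 min
Fri: 11:13 AM–7:27 PM = 8 h 14 min; less 45 min break → 7 h 29 min
Sat: 5:29 AM–2:36 PM = 9 h 7 min; less 45 min break → 8 h 22 min
Total worked: 35 h 12 min = 35.20 h.
Threshold 37.5 h → overtime 0 h 0 min, regular 35 h 12 min.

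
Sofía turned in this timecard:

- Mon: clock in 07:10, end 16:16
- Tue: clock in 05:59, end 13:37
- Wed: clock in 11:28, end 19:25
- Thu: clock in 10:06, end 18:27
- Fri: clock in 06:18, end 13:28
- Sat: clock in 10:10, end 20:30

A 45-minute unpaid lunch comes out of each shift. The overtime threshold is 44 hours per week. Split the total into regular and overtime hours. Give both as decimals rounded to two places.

Mon: 07:10–16:16 = 9 h 6 min; less 45 min break → 8 h 21 min
Tue: 05:59–13:37 = 7 h 38 min; less 45 min break → 6 h 53 min
Wed: 11:28–19:25 = 7 h 57 min; less 45 min break → 7 h 12 min
Thu: 10:06–18:27 = 8 h 21 min; less 45 min break → 7 h 36 min
Fri: 06:18–13:28 = 7 h 10 min; less 45 min break → 6 h 25 min
Sat: 10:10–20:30 = 10 h 20 min; less 45 min break → 9 h 35 min
Total worked: 46 h 2 min = 46.03 h.
Threshold 44 h → overtime 2 h 2 min, regular 44 h 0 min.

Regular 44.00 hours, overtime 2.03 hours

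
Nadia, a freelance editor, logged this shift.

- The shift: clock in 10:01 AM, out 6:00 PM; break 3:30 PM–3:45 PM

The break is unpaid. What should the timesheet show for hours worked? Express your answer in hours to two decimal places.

7.73 hours

The shift: 10:01 AM–6:00 PM = 7 h 59 min; less 15 min break → 7 h 44 min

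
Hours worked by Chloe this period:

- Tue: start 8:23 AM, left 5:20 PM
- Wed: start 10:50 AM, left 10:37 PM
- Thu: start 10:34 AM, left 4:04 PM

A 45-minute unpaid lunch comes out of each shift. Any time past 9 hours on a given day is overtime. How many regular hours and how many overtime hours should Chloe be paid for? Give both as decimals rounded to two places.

Tue: 8:23 AM–5:20 PM = 8 h 57 min; less 45 min break → 8 h 12 min
Wed: 10:50 AM–10:37 PM = 11 h 47 min; less 45 min break → 11 h 2 min
Thu: 10:34 AM–4:04 PM = 5 h 30 min; less 45 min break → 4 h 45 min
Tue reg 8 h 12 min / OT 0 h 0 min; Wed reg 9 h 0 min / OT 2 h 2 min; Thu reg 4 h 45 min / OT 0 h 0 min.
Totals: regular 21 h 57 min, overtime 2 h 2 min.

Regular 21.95 hours, overtime 2.03 hours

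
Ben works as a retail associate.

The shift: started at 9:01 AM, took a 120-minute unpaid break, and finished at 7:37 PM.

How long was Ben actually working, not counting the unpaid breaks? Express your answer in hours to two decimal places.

The shift: 9:01 AM–7:37 PM = 10 h 36 min; less 120 min break → 8 h 36 min

8.60 hours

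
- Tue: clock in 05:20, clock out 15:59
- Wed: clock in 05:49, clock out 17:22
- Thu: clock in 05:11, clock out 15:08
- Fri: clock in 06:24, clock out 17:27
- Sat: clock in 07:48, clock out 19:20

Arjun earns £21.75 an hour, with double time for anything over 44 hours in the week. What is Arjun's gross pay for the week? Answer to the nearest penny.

Tue: 05:20–15:59 = 10 h 39 min
Wed: 05:49–17:22 = 11 h 33 min
Thu: 05:11–15:08 = 9 h 57 min
Fri: 06:24–17:27 = 11 h 3 min
Sat: 07:48–19:20 = 11 h 32 min
Total worked: 54 h 44 min = 3284 min.
Regular 44 h 0 min = 2640 min at £21.75/h; overtime 10 h 44 min = 644 min at £43.50/h.
Pay = (2640 × £21.75 + 644 × £43.50) ÷ 60 = £1423.90.

£1423.90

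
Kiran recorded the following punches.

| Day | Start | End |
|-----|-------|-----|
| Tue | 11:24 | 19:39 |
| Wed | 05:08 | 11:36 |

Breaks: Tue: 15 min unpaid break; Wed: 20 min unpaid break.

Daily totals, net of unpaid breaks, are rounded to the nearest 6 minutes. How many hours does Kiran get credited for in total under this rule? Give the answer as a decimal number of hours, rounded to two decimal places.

14.10 hours

Tue: 11:24–19:39 = 8 h 15 min − 15 min = 8 h 0 min → rounds to 8 h 0 min
Wed: 05:08–11:36 = 6 h 28 min − 20 min = 6 h 8 min → rounds to 6 h 6 min
Total credited: 14 h 6 min.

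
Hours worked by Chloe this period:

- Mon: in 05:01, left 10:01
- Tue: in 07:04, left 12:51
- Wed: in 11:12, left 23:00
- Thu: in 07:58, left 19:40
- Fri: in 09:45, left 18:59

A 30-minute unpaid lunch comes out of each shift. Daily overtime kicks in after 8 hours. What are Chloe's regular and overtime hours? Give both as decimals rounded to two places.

Mon: 05:01–10:01 = 5 h 0 min; less 30 min break → 4 h 30 min
Tue: 07:04–12:51 = 5 h 47 min; less 30 min break → 5 h 17 min
Wed: 11:12–23:00 = 11 h 48 min; less 30 min break → 11 h 18 min
Thu: 07:58–19:40 = 11 h 42 min; less 30 min break → 11 h 12 min
Fri: 09:45–18:59 = 9 h 14 min; less 30 min break → 8 h 44 min
Mon reg 4 h 30 min / OT 0 h 0 min; Tue reg 5 h 17 min / OT 0 h 0 min; Wed reg 8 h 0 min / OT 3 h 18 min; Thu reg 8 h 0 min / OT 3 h 12 min; Fri reg 8 h 0 min / OT 0 h 44 min.
Totals: regular 33 h 47 min, overtime 7 h 14 min.

Regular 33.78 hours, overtime 7.23 hours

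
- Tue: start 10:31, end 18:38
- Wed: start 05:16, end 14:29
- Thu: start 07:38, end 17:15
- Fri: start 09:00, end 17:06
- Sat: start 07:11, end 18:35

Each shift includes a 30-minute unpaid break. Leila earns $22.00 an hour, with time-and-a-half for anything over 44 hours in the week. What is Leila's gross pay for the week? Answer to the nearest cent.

$966.90

Tue: 10:31–18:38 = 8 h 7 min; less 30 min break → 7 h 37 min
Wed: 05:16–14:29 = 9 h 13 min; less 30 min break → 8 h 43 min
Thu: 07:38–17:15 = 9 h 37 min; less 30 min break → 9 h 7 min
Fri: 09:00–17:06 = 8 h 6 min; less 30 min break → 7 h 36 min
Sat: 07:11–18:35 = 11 h 24 min; less 30 min break → 10 h 54 min
Total worked: 43 h 57 min = 2637 min.
Regular 43 h 57 min = 2637 min at $22.00/h; overtime 0 h 0 min = 0 min at $33.00/h.
Pay = (2637 × $22.00 + 0 × $33.00) ÷ 60 = $966.90.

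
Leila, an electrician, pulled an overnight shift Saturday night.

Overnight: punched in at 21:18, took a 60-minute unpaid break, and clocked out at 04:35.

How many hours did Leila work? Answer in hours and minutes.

6 h 17 min

Overnight: 21:18 → midnight = 2 h 42 min; midnight → 04:35 = 4 h 35 min; span 7 h 17 min; less 60 min break → 6 h 17 min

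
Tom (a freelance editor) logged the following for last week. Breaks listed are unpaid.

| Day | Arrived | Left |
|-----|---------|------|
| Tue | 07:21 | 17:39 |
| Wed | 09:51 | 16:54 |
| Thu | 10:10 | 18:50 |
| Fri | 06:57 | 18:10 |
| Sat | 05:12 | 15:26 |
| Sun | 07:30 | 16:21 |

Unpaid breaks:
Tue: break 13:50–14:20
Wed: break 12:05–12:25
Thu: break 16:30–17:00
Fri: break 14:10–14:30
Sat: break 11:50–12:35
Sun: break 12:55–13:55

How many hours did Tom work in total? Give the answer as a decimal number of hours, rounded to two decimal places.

52.90 hours

Tue: 07:21–17:39 = 10 h 18 min; less 30 min break → 9 h 48 min
Wed: 09:51–16:54 = 7 h 3 min; less 20 min break → 6 h 43 min
Thu: 10:10–18:50 = 8 h 40 min; less 30 min break → 8 h 10 min
Fri: 06:57–18:10 = 11 h 13 min; less 20 min break → 10 h 53 min
Sat: 05:12–15:26 = 10 h 14 min; less 45 min break → 9 h 29 min
Sun: 07:30–16:21 = 8 h 51 min; less 60 min break → 7 h 51 min
Total: 9 h 48 min + 6 h 43 min + 8 h 10 min + 10 h 53 min + 9 h 29 min + 7 h 51 min = 52 h 54 min.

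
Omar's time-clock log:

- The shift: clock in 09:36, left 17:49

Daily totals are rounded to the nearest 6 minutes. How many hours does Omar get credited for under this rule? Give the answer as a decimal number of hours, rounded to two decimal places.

The shift: 09:36–17:49 = 8 h 13 min → rounds to 8 h 12 min

8.20 hours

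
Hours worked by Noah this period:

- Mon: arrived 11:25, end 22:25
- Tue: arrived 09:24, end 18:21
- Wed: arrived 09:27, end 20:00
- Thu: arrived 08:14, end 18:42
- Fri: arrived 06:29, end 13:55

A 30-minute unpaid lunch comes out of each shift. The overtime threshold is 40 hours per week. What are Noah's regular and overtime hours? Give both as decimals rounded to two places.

Mon: 11:25–22:25 = 11 h 0 min; less 30 min break → 10 h 30 min
Tue: 09:24–18:21 = 8 h 57 min; less 30 min break → 8 h 27 min
Wed: 09:27–20:00 = 10 h 33 min; less 30 min break → 10 h 3 min
Thu: 08:14–18:42 = 10 h 28 min; less 30 min break → 9 h 58 min
Fri: 06:29–13:55 = 7 h 26 min; less 30 min break → 6 h 56 min
Total worked: 45 h 54 min = 45.90 h.
Threshold 40 h → overtime 5 h 54 min, regular 40 h 0 min.

Regular 40.00 hours, overtime 5.90 hours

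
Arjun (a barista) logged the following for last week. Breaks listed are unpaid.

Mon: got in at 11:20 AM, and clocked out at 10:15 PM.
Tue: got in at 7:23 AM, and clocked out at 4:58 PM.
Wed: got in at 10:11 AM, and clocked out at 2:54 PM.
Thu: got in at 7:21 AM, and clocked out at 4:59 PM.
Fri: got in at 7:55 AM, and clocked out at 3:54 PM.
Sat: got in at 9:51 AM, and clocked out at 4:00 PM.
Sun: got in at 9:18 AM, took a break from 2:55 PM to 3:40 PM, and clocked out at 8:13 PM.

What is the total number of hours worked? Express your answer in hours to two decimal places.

59.15 hours

Mon: 11:20 AM–10:15 PM = 10 h 55 min
Tue: 7:23 AM–4:58 PM = 9 h 35 min
Wed: 10:11 AM–2:54 PM = 4 h 43 min
Thu: 7:21 AM–4:59 PM = 9 h 38 min
Fri: 7:55 AM–3:54 PM = 7 h 59 min
Sat: 9:51 AM–4:00 PM = 6 h 9 min
Sun: 9:18 AM–8:13 PM = 10 h 55 min; less 45 min break → 10 h 10 min
Total: 10 h 55 min + 9 h 35 min + 4 h 43 min + 9 h 38 min + 7 h 59 min + 6 h 9 min + 10 h 10 min = 59 h 9 min.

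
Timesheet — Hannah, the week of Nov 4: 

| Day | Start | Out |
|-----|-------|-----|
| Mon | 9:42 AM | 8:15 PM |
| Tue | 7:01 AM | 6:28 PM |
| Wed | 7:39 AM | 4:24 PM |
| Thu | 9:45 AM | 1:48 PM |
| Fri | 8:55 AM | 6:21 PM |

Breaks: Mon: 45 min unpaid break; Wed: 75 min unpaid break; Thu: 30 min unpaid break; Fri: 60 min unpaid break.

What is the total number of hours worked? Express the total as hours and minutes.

Mon: 9:42 AM–8:15 PM = 10 h 33 min; less 45 min break → 9 h 48 min
Tue: 7:01 AM–6:28 PM = 11 h 27 min
Wed: 7:39 AM–4:24 PM = 8 h 45 min; less 75 min break → 7 h 30 min
Thu: 9:45 AM–1:48 PM = 4 h 3 min; less 30 min break → 3 h 33 min
Fri: 8:55 AM–6:21 PM = 9 h 26 min; less 60 min break → 8 h 26 min
Total: 9 h 48 min + 11 h 27 min + 7 h 30 min + 3 h 33 min + 8 h 26 min = 40 h 44 min.

40 h 44 min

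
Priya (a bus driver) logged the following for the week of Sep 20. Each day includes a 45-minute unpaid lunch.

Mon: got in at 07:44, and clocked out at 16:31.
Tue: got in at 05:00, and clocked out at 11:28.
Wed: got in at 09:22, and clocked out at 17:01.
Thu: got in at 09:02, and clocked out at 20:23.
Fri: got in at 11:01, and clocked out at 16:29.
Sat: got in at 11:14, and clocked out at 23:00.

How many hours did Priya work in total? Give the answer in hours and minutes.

46 h 59 min

Mon: 07:44–16:31 = 8 h 47 min; less 45 min break → 8 h 2 min
Tue: 05:00–11:28 = 6 h 28 min; less 45 min break → 5 h 43 min
Wed: 09:22–17:01 = 7 h 39 min; less 45 min break → 6 h 54 min
Thu: 09:02–20:23 = 11 h 21 min; less 45 min break → 10 h 36 min
Fri: 11:01–16:29 = 5 h 28 min; less 45 min break → 4 h 43 min
Sat: 11:14–23:00 = 11 h 46 min; less 45 min break → 11 h 1 min
Total: 8 h 2 min + 5 h 43 min + 6 h 54 min + 10 h 36 min + 4 h 43 min + 11 h 1 min = 46 h 59 min.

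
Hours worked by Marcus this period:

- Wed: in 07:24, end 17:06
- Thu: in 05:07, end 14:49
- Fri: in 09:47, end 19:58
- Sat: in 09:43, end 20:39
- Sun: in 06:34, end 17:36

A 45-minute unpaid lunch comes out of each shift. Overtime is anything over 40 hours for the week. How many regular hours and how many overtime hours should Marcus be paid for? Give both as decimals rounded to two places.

Wed: 07:24–17:06 = 9 h 42 min; less 45 min break → 8 h 57 min
Thu: 05:07–14:49 = 9 h 42 min; less 45 min break → 8 h 57 min
Fri: 09:47–19:58 = 10 h 11 min; less 45 min break → 9 h 26 min
Sat: 09:43–20:39 = 10 h 56 min; less 45 min break → 10 h 11 min
Sun: 06:34–17:36 = 11 h 2 min; less 45 min break → 10 h 17 min
Total worked: 47 h 48 min = 47.80 h.
Threshold 40 h → overtime 7 h 48 min, regular 40 h 0 min.

Regular 40.00 hours, overtime 7.80 hours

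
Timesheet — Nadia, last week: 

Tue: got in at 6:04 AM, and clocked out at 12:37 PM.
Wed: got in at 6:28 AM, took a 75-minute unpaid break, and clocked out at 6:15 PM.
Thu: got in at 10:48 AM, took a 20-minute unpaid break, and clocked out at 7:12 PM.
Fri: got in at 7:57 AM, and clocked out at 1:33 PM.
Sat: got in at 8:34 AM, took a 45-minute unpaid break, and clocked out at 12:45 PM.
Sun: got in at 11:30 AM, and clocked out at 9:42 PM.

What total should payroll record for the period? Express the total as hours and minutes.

44 h 23 min

Tue: 6:04 AM–12:37 PM = 6 h 33 min
Wed: 6:28 AM–6:15 PM = 11 h 47 min; less 75 min break → 10 h 32 min
Thu: 10:48 AM–7:12 PM = 8 h 24 min; less 20 min break → 8 h 4 min
Fri: 7:57 AM–1:33 PM = 5 h 36 min
Sat: 8:34 AM–12:45 PM = 4 h 11 min; less 45 min break → 3 h 26 min
Sun: 11:30 AM–9:42 PM = 10 h 12 min
Total: 6 h 33 min + 10 h 32 min + 8 h 4 min + 5 h 36 min + 3 h 26 min + 10 h 12 min = 44 h 23 min.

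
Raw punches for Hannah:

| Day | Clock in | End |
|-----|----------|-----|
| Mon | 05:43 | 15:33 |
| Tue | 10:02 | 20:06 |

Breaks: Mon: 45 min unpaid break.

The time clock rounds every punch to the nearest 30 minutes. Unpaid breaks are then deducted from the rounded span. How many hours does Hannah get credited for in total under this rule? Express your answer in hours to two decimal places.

19.25 hours

Mon: in 05:43→05:30, out 15:33→15:30; 10 h 0 min − 45 min = 9 h 15 min
Tue: in 10:02→10:00, out 20:06→20:00; 10 h 0 min
Total credited: 19 h 15 min.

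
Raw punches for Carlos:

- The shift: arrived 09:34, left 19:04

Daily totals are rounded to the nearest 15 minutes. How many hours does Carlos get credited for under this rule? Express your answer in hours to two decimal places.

The shift: 09:34–19:04 = 9 h 30 min → rounds to 9 h 30 min

9.50 hours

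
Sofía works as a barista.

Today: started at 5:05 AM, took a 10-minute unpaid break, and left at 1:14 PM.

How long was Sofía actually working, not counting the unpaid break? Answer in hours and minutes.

7 h 59 min

Today: 5:05 AM–1:14 PM = 8 h 9 min; less 10 min break → 7 h 59 min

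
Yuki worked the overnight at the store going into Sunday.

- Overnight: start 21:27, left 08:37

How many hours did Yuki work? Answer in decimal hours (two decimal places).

Overnight: 21:27 → midnight = 2 h 33 min; midnight → 08:37 = 8 h 37 min; span 11 h 10 min

11.17 hours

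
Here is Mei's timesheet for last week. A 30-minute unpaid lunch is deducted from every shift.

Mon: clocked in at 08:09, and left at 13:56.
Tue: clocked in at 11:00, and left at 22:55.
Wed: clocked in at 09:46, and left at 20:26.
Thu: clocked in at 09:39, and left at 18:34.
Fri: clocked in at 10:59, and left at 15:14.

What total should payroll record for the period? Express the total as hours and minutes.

Mon: 08:09–13:56 = 5 h 47 min; less 30 min break → 5 h 17 min
Tue: 11:00–22:55 = 11 h 55 min; less 30 min break → 11 h 25 min
Wed: 09:46–20:26 = 10 h 40 min; less 30 min break → 10 h 10 min
Thu: 09:39–18:34 = 8 h 55 min; less 30 min break → 8 h 25 min
Fri: 10:59–15:14 = 4 h 15 min; less 30 min break → 3 h 45 min
Total: 5 h 17 min + 11 h 25 min + 10 h 10 min + 8 h 25 min + 3 h 45 min = 39 h 2 min.

39 h 2 min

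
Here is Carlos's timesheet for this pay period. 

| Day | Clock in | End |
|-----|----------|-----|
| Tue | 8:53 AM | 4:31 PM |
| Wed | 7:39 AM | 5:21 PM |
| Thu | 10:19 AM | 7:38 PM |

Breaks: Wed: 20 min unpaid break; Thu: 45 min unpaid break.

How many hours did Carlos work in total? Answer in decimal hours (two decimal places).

25.57 hours

Tue: 8:53 AM–4:31 PM = 7 h 38 min
Wed: 7:39 AM–5:21 PM = 9 h 42 min; less 20 min break → 9 h 22 min
Thu: 10:19 AM–7:38 PM = 9 h 19 min; less 45 min break → 8 h 34 min
Total: 7 h 38 min + 9 h 22 min + 8 h 34 min = 25 h 34 min.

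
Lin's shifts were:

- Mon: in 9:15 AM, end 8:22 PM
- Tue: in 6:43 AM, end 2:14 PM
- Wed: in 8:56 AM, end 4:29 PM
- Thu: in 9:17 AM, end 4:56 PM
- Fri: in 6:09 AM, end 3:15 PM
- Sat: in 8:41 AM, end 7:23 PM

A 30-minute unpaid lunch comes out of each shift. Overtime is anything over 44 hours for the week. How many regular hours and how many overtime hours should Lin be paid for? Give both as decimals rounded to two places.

Mon: 9:15 AM–8:22 PM = 11 h 7 min; less 30 min break → 10 h 37 min
Tue: 6:43 AM–2:14 PM = 7 h 31 min; less 30 min break → 7 h 1 min
Wed: 8:56 AM–4:29 PM = 7 h 33 min; less 30 min break → 7 h 3 min
Thu: 9:17 AM–4:56 PM = 7 h 39 min; less 30 min break → 7 h 9 min
Fri: 6:09 AM–3:15 PM = 9 h 6 min; less 30 min break → 8 h 36 min
Sat: 8:41 AM–7:23 PM = 10 h 42 min; less 30 min break → 10 h 12 min
Total worked: 50 h 38 min = 50.63 h.
Threshold 44 h → overtime 6 h 38 min, regular 44 h 0 min.

Regular 44.00 hours, overtime 6.63 hours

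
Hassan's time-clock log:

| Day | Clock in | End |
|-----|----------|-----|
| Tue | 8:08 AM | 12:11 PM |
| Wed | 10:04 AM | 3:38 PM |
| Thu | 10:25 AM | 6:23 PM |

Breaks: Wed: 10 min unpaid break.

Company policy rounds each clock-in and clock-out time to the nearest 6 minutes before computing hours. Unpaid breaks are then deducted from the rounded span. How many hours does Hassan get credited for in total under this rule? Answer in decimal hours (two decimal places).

Tue: in 8:08 AM→8:06 AM, out 12:11 PM→12:12 PM; 4 h 6 min
Wed: in 10:04 AM→10:06 AM, out 3:38 PM→3:36 PM; 5 h 30 min − 10 min = 5 h 20 min
Thu: in 10:25 AM→10:24 AM, out 6:23 PM→6:24 PM; 8 h 0 min
Total credited: 17 h 26 min.

17.43 hours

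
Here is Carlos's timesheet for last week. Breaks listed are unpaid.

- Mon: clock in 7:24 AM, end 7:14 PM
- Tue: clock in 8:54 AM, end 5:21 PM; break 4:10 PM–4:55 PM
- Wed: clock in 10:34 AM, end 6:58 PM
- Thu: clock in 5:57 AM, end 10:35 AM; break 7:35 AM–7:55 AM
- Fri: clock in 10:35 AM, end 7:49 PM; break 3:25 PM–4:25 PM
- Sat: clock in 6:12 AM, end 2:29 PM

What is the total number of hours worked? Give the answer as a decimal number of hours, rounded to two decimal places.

Mon: 7:24 AM–7:14 PM = 11 h 50 min
Tue: 8:54 AM–5:21 PM = 8 h 27 min; less 45 min break → 7 h 42 min
Wed: 10:34 AM–6:58 PM = 8 h 24 min
Thu: 5:57 AM–10:35 AM = 4 h 38 min; less 20 min break → 4 h 18 min
Fri: 10:35 AM–7:49 PM = 9 h 14 min; less 60 min break → 8 h 14 min
Sat: 6:12 AM–2:29 PM = 8 h 17 min
Total: 11 h 50 min + 7 h 42 min + 8 h 24 min + 4 h 18 min + 8 h 14 min + 8 h 17 min = 48 h 45 min.

48.75 hours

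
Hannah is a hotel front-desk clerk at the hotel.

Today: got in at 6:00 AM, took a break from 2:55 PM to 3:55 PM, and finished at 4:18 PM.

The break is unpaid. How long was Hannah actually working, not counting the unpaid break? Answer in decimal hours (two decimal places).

9.30 hours

Today: 6:00 AM–4:18 PM = 10 h 18 min; less 60 min break → 9 h 18 min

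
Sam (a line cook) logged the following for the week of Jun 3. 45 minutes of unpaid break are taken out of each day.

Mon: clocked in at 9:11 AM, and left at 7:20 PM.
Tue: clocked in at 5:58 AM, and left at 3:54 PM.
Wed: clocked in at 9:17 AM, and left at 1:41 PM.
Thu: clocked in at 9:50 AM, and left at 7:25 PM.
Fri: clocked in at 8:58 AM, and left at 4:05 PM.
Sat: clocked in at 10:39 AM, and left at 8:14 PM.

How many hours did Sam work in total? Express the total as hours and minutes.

46 h 16 min

Mon: 9:11 AM–7:20 PM = 10 h 9 min; less 45 min break → 9 h 24 min
Tue: 5:58 AM–3:54 PM = 9 h 56 min; less 45 min break → 9 h 11 min
Wed: 9:17 AM–1:41 PM = 4 h 24 min; less 45 min break → 3 h 39 min
Thu: 9:50 AM–7:25 PM = 9 h 35 min; less 45 min break → 8 h 50 min
Fri: 8:58 AM–4:05 PM = 7 h 7 min; less 45 min break → 6 h 22 min
Sat: 10:39 AM–8:14 PM = 9 h 35 min; less 45 min break → 8 h 50 min
Total: 9 h 24 min + 9 h 11 min + 3 h 39 min + 8 h 50 min + 6 h 22 min + 8 h 50 min = 46 h 16 min.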